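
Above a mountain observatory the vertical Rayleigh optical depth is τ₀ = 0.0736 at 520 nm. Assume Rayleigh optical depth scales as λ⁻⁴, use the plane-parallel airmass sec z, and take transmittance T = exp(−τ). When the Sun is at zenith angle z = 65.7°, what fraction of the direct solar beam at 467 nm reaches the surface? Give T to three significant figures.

sec 65.7° = 2.4300.
τ = 0.0736 × (520/467)⁴ × 2.4300 = 0.0736 × 1.5373 × 2.4300 = 0.2749.
T = exp(−0.2749) = 0.7596.

0.760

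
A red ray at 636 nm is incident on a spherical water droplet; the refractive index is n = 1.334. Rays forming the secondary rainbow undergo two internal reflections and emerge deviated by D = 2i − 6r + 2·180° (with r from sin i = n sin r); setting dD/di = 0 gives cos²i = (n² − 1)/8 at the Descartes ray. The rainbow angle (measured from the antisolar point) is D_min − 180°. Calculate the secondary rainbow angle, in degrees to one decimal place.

cos²i = (1.77956 − 1)/8 = 0.09744; i = arccos(0.31216) = 71.810°.
sin r = sin 71.810°/1.334 = 0.71217; r = 45.411°.
D_min = 2·71.810° − 6·45.411° + 360° = 231.153°.
Rainbow angle = D_min − 180° = 51.153°.

51.2°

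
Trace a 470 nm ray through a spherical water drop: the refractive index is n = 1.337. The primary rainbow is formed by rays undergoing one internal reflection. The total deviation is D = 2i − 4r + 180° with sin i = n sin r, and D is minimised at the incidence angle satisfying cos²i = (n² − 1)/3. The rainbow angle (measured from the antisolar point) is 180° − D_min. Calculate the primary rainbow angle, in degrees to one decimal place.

41.5°

cos²i = (1.78757 − 1)/3 = 0.26252; i = arccos(0.51237) = 59.178°.
sin r = sin 59.178°/1.337 = 0.64231; r = 39.964°.
D_min = 2·59.178° − 4·39.964° + 180° = 138.500°.
Rainbow angle = 180° − D_min = 41.500°.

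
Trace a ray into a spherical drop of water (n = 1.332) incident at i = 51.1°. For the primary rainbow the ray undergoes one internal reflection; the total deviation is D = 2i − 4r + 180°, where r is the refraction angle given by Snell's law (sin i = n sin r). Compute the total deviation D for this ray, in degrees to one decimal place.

sin r = sin 51.1° / 1.332 = 0.7782/1.332 = 0.5843; r = 35.75°.
D = 2·51.1° − 4·35.75° + 180° = 102.20° − 143.00° + 180° = 139.20°.

139.2°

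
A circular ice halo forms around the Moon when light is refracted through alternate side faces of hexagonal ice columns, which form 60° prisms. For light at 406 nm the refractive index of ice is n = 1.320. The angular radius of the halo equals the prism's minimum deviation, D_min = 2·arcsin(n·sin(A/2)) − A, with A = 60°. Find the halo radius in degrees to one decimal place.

22.6°

n·sin(A/2) = 1.320 × sin 30° = 1.320 × 0.5000 = 0.6600.
D_min = 2·arcsin(0.6600) − 60° = 2 × 41.300° − 60° = 22.600°.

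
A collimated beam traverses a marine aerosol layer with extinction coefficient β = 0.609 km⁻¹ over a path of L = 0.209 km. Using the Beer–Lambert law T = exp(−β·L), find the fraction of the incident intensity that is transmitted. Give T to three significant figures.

0.880

τ = β·L = 0.609 × 0.209 = 0.1273.
T = exp(−0.1273) = 0.8805.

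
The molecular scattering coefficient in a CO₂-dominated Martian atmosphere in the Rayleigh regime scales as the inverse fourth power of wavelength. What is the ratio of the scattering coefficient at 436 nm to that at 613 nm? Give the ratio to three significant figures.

3.91

Rayleigh scattering ∝ λ⁻⁴, so the ratio of coefficients is the inverse fourth power of the wavelength ratio.
σ(436)/σ(613) = (613/436)⁴ = (1.4060)⁴ = 3.907.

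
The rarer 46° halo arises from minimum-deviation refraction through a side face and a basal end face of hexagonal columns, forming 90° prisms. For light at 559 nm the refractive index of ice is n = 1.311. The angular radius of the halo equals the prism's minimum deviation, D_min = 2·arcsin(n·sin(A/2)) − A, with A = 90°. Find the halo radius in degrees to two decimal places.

45.95°

n·sin(A/2) = 1.311 × sin 45° = 1.311 × 0.7071 = 0.9270.
D_min = 2·arcsin(0.9270) − 90° = 2 × 67.974° − 90° = 45.949°.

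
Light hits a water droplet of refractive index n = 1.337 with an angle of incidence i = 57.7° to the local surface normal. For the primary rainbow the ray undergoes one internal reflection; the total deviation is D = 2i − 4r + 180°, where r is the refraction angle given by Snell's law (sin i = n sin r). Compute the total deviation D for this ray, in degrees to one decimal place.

138.5°

sin r = sin 57.7° / 1.337 = 0.8453/1.337 = 0.6322; r = 39.21°.
D = 2·57.7° − 4·39.21° + 180° = 115.40° − 156.85° + 180° = 138.55°.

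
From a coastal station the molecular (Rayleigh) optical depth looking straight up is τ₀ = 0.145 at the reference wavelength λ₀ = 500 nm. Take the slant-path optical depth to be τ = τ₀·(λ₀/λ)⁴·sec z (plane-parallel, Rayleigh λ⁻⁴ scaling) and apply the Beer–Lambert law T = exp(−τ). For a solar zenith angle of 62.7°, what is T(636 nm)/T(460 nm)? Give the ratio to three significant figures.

1.38

Airmass: sec 62.7° = 2.1803.
τ(636 nm) = 0.145 × (500/636)⁴ × 2.1803 = 0.145 × 0.3820 × 2.1803 = 0.1208.
τ(460 nm) = 0.145 × (500/460)⁴ × 2.1803 = 0.145 × 1.3959 × 2.1803 = 0.4413.
T(636)/T(460) = exp(τ_B − τ_A) = exp(0.3205) = 1.3779.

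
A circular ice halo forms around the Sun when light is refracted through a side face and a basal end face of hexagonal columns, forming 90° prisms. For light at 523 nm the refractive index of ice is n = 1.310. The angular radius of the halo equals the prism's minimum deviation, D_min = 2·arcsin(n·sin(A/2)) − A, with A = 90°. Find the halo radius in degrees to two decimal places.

n·sin(A/2) = 1.310 × sin 45° = 1.310 × 0.7071 = 0.9263.
D_min = 2·arcsin(0.9263) − 90° = 2 × 67.867° − 90° = 45.733°.

45.73°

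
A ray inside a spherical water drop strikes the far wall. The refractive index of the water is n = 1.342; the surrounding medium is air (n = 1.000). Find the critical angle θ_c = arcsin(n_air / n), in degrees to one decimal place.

48.2°

sin θ_c = n_air / n = 1.000 / 1.342 = 0.7452.
θ_c = arcsin(0.7452) = 48.17°.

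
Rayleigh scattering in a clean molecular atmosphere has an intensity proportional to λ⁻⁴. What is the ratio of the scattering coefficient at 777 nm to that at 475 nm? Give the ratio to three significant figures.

0.140

Rayleigh scattering ∝ λ⁻⁴, so the ratio of coefficients is the inverse fourth power of the wavelength ratio.
σ(777)/σ(475) = (475/777)⁴ = (0.6113)⁴ = 0.1397.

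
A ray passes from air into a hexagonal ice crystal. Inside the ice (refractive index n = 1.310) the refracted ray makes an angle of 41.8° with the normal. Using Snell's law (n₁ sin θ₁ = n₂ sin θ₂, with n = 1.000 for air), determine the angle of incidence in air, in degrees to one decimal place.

60.8°

Snell: sin θ_i = n · sin θ_r = 1.310 × sin 41.8° = 1.310 × 0.6665 = 0.8732.
θ_i = arcsin(0.8732) = 60.83°.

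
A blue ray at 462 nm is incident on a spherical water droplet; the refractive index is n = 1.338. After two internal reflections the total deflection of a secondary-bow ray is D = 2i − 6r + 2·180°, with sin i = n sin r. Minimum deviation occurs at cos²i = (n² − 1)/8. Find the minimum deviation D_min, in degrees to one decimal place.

232.2°

cos²i = (1.79024 − 1)/8 = 0.09878; i = arccos(0.31429) = 71.682°.
sin r = sin 71.682°/1.338 = 0.70951; r = 45.195°.
D_min = 2·71.682° − 6·45.195° + 360° = 232.193°.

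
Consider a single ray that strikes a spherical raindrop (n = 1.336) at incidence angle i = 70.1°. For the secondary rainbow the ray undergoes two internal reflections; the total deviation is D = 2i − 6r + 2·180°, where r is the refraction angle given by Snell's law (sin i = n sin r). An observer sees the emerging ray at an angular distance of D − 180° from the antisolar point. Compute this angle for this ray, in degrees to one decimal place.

sin r = sin 70.1° / 1.336 = 0.9403/1.336 = 0.7038; r = 44.73°.
D = 2·70.1° − 6·44.73° + 2·180° = 140.20° − 268.40° + 360° = 231.80°.
Angle from antisolar point = D − 180° = 51.80°.

51.8°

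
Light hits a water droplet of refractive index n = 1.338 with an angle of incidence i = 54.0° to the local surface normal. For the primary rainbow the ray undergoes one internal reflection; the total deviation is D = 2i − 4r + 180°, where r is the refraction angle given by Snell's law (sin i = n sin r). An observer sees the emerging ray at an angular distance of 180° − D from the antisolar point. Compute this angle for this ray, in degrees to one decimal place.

40.8°

sin r = sin 54.0° / 1.338 = 0.8090/1.338 = 0.6046; r = 37.20°.
D = 2·54.0° − 4·37.20° + 180° = 108.00° − 148.81° + 180° = 139.19°.
Angle from antisolar point = 180° − D = 40.81°.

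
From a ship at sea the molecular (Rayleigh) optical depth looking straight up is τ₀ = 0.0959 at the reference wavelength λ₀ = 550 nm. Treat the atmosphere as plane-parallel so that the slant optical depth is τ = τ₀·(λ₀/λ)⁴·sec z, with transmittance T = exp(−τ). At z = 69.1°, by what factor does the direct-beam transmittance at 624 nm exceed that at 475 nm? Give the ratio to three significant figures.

Airmass: sec 69.1° = 2.8032.
τ(624 nm) = 0.0959 × (550/624)⁴ × 2.8032 = 0.0959 × 0.6035 × 2.8032 = 0.1622.
τ(475 nm) = 0.0959 × (550/475)⁴ × 2.8032 = 0.0959 × 1.7975 × 2.8032 = 0.4832.
T(624)/T(475) = exp(τ_B − τ_A) = exp(0.3210) = 1.3785.

1.38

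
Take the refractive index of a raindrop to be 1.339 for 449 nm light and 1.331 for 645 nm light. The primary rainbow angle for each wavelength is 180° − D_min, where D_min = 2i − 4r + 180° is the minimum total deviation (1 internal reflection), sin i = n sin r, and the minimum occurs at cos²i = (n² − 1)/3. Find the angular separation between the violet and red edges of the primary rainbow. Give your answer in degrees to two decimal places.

At 449 nm (n = 1.339): cos²i = 0.26431 → i = 59.062°, r = 39.834°, D_min = 138.786°, rainbow angle = 41.214°.
At 645 nm (n = 1.331): cos²i = 0.25719 → i = 59.527°, r = 40.356°, D_min = 137.630°, rainbow angle = 42.370°.
Angular width = |41.214° − 42.370°| = 1.156°.

1.16°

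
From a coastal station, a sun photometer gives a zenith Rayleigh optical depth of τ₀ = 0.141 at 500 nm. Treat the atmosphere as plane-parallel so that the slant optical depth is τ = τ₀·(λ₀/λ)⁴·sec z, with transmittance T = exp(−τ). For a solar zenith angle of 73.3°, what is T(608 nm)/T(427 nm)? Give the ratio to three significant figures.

Airmass: sec 73.3° = 3.4799.
τ(608 nm) = 0.141 × (500/608)⁴ × 3.4799 = 0.141 × 0.4574 × 3.4799 = 0.2244.
τ(427 nm) = 0.141 × (500/427)⁴ × 3.4799 = 0.141 × 1.8800 × 3.4799 = 0.9225.
T(608)/T(427) = exp(τ_B − τ_A) = exp(0.6981) = 2.0099.

2.01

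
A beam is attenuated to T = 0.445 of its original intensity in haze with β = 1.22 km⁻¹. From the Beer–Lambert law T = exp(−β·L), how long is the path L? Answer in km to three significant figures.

0.664 km

Beer–Lambert: T = exp(−βL) ⇒ L = −ln(T)/β = −ln(0.445)/1.22 = 0.8097/1.22 = 0.6637 km.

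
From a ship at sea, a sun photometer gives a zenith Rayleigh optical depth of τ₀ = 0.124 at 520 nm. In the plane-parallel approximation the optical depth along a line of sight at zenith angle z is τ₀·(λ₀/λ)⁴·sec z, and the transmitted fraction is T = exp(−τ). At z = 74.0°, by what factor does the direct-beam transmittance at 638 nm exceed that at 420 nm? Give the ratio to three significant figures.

Airmass: sec 74.0° = 3.6280.
τ(638 nm) = 0.124 × (520/638)⁴ × 3.6280 = 0.124 × 0.4413 × 3.6280 = 0.1985.
τ(420 nm) = 0.124 × (520/420)⁴ × 3.6280 = 0.124 × 2.3497 × 3.6280 = 1.0571.
T(638)/T(420) = exp(τ_B − τ_A) = exp(0.8585) = 2.3597.

2.36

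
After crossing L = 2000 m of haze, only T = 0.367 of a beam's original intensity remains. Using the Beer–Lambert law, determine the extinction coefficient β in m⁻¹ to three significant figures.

Beer–Lambert: T = exp(−βL) ⇒ β = −ln(T)/L = −ln(0.367)/2000 = 1.0024/2000 = 0.0005012 m⁻¹.

0.000501 m⁻¹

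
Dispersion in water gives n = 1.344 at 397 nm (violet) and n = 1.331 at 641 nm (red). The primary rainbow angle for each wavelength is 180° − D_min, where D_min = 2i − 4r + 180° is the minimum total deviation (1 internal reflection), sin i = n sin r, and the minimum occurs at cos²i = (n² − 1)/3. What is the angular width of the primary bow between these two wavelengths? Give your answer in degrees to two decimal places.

1.86°

At 397 nm (n = 1.344): cos²i = 0.26878 → i = 58.772°, r = 39.512°, D_min = 139.495°, rainbow angle = 40.505°.
At 641 nm (n = 1.331): cos²i = 0.25719 → i = 59.527°, r = 40.356°, D_min = 137.630°, rainbow angle = 42.370°.
Angular width = |40.505° − 42.370°| = 1.865°.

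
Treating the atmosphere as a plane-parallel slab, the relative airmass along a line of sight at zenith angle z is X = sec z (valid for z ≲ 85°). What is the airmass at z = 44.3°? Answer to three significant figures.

X = sec z = 1/cos 44.3° = 1/0.7157 = 1.3972.

1.40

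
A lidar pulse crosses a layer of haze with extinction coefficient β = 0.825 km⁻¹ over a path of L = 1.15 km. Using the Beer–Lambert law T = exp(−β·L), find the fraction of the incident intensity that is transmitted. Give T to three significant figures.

τ = β·L = 0.825 × 1.15 = 0.9487.
T = exp(−0.9487) = 0.3872.

0.387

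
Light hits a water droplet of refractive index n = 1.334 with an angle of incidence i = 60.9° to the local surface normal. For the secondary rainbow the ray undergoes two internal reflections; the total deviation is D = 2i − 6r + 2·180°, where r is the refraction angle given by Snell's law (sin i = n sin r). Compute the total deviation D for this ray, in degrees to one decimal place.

sin r = sin 60.9° / 1.334 = 0.8738/1.334 = 0.6550; r = 40.92°.
D = 2·60.9° − 6·40.92° + 2·180° = 121.80° − 245.52° + 360° = 236.28°.

236.3°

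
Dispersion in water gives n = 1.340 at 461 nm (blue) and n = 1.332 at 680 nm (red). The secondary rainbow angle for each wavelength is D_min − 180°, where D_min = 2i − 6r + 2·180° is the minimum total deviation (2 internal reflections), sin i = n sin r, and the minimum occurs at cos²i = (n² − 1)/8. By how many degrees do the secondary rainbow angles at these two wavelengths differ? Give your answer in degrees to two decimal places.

2.08°

At 461 nm (n = 1.340): cos²i = 0.09945 → i = 71.618°, r = 45.088°, D_min = 232.709°, rainbow angle = 52.709°.
At 680 nm (n = 1.332): cos²i = 0.09678 → i = 71.875°, r = 45.520°, D_min = 230.628°, rainbow angle = 50.628°.
Angular width = |52.709° − 50.628°| = 2.080°.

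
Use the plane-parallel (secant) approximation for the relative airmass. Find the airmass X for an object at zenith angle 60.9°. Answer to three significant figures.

X = sec z = 1/cos 60.9° = 1/0.4863 = 2.0562.

2.06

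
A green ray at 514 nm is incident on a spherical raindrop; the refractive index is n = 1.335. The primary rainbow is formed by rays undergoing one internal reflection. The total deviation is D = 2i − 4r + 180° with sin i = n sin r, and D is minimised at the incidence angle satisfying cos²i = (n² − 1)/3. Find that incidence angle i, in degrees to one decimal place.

cos²i = (1.335² − 1)/3 = (1.78222 − 1)/3 = 0.26074.
cos i = 0.51063, so i = 59.294°.

59.3°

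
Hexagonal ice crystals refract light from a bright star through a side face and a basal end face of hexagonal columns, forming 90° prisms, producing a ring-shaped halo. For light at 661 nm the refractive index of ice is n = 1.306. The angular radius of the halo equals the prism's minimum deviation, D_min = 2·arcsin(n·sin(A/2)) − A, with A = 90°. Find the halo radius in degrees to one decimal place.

n·sin(A/2) = 1.306 × sin 45° = 1.306 × 0.7071 = 0.9235.
D_min = 2·arcsin(0.9235) − 90° = 2 × 67.440° − 90° = 44.881°.

44.9°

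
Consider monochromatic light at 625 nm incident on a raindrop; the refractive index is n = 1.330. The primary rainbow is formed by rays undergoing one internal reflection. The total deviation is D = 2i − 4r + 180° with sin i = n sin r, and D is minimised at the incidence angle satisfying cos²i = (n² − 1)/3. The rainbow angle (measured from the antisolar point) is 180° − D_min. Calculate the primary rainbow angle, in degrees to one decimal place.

cos²i = (1.76890 − 1)/3 = 0.25630; i = arccos(0.50626) = 59.585°.
sin r = sin 59.585°/1.330 = 0.64841; r = 40.422°.
D_min = 2·59.585° − 4·40.422° + 180° = 137.484°.
Rainbow angle = 180° − D_min = 42.516°.

42.5°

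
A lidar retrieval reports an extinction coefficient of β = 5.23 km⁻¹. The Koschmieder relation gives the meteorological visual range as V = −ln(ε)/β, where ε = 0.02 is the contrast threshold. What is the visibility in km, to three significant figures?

0.748 km

V = −ln(0.02) / 5.23 = 3.912 / 5.23 = 0.7480 km.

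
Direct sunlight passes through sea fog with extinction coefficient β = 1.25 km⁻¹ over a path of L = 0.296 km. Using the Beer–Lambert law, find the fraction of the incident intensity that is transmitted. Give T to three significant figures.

τ = β·L = 1.25 × 0.296 = 0.3700.
T = exp(−0.3700) = 0.6907.

0.691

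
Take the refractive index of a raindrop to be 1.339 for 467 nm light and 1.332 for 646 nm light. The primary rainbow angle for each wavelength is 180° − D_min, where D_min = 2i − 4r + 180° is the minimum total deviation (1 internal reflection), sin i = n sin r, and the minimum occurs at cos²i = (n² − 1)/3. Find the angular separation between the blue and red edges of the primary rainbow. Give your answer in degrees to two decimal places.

1.01°

At 467 nm (n = 1.339): cos²i = 0.26431 → i = 59.062°, r = 39.834°, D_min = 138.786°, rainbow angle = 41.214°.
At 646 nm (n = 1.332): cos²i = 0.25807 → i = 59.469°, r = 40.290°, D_min = 137.776°, rainbow angle = 42.224°.
Angular width = |41.214° − 42.224°| = 1.010°.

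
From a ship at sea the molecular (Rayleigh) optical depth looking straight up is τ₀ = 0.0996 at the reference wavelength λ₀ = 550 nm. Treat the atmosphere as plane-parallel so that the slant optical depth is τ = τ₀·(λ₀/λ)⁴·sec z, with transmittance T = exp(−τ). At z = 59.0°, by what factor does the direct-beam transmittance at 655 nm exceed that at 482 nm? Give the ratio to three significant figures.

Airmass: sec 59.0° = 1.9416.
τ(655 nm) = 0.0996 × (550/655)⁴ × 1.9416 = 0.0996 × 0.4971 × 1.9416 = 0.0961.
τ(482 nm) = 0.0996 × (550/482)⁴ × 1.9416 = 0.0996 × 1.6954 × 1.9416 = 0.3279.
T(655)/T(482) = exp(τ_B − τ_A) = exp(0.2317) = 1.2608.

1.26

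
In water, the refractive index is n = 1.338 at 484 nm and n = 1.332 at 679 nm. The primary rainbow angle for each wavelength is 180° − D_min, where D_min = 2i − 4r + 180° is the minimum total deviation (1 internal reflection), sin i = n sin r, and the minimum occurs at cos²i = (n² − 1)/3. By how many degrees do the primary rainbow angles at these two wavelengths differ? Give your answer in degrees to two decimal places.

At 484 nm (n = 1.338): cos²i = 0.26341 → i = 59.120°, r = 39.899°, D_min = 138.643°, rainbow angle = 41.357°.
At 679 nm (n = 1.332): cos²i = 0.25807 → i = 59.469°, r = 40.290°, D_min = 137.776°, rainbow angle = 42.224°.
Angular width = |41.357° − 42.224°| = 0.867°.

0.87°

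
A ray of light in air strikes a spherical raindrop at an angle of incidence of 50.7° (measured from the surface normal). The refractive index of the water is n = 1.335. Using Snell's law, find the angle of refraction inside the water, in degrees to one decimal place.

35.4°

Snell: sin θ_r = sin θ_i / n = sin 50.7° / 1.335 = 0.7738 / 1.335 = 0.5797.
θ_r = arcsin(0.5797) = 35.43°.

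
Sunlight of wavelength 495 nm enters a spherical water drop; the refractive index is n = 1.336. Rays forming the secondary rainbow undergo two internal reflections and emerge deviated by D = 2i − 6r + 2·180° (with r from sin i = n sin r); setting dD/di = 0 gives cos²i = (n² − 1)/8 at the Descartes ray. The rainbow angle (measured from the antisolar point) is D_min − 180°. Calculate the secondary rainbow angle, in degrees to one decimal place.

51.7°

cos²i = (1.78490 − 1)/8 = 0.09811; i = arccos(0.31323) = 71.746°.
sin r = sin 71.746°/1.336 = 0.71084; r = 45.303°.
D_min = 2·71.746° − 6·45.303° + 360° = 231.674°.
Rainbow angle = D_min − 180° = 51.674°.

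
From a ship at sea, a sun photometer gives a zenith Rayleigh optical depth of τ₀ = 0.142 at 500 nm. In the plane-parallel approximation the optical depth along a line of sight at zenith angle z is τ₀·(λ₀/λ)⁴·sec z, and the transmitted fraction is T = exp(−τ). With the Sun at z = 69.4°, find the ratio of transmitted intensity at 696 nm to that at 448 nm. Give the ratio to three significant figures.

Airmass: sec 69.4° = 2.8422.
τ(696 nm) = 0.142 × (500/696)⁴ × 2.8422 = 0.142 × 0.2663 × 2.8422 = 0.1075.
τ(448 nm) = 0.142 × (500/448)⁴ × 2.8422 = 0.142 × 1.5516 × 2.8422 = 0.6262.
T(696)/T(448) = exp(τ_B − τ_A) = exp(0.5187) = 1.6798.

1.68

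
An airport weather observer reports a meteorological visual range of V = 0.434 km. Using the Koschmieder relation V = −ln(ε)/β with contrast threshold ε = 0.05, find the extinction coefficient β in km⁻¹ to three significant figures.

6.90 km⁻¹

β = −ln(0.05) / V = 2.996 / 0.434 = 6.9026 km⁻¹.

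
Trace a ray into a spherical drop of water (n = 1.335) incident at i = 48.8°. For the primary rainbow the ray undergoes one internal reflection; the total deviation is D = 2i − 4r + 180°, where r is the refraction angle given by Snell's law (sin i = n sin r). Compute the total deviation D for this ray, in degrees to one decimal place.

sin r = sin 48.8° / 1.335 = 0.7524/1.335 = 0.5636; r = 34.31°.
D = 2·48.8° − 4·34.31° + 180° = 97.60° − 137.22° + 180° = 140.38°.

140.4°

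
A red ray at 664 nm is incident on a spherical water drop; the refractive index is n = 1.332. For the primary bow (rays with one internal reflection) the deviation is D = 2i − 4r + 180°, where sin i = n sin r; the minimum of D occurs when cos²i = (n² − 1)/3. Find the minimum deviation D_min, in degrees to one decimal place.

137.8°

cos²i = (1.77422 − 1)/3 = 0.25807; i = arccos(0.50801) = 59.469°.
sin r = sin 59.469°/1.332 = 0.64666; r = 40.290°.
D_min = 2·59.469° − 4·40.290° + 180° = 137.776°.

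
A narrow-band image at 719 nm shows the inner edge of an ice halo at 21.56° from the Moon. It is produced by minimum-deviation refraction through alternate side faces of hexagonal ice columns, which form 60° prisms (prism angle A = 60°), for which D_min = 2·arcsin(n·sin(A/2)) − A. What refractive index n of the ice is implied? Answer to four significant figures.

1.306

Rearranging: n = sin((D_min + A)/2) / sin(A/2).
(D_min + A)/2 = (21.56° + 60°)/2 = 40.780°.
n = sin 40.780° / sin 30° = 0.6532 / 0.5000 = 1.3063.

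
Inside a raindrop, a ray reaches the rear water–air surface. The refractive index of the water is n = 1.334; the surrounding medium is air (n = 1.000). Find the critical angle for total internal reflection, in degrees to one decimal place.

48.6°

sin θ_c = n_air / n = 1.000 / 1.334 = 0.7496.
θ_c = arcsin(0.7496) = 48.56°.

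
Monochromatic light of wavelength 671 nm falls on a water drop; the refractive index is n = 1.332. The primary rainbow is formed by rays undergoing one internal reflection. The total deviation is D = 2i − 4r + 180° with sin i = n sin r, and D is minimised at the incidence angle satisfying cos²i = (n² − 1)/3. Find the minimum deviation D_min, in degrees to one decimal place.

cos²i = (1.77422 − 1)/3 = 0.25807; i = arccos(0.50801) = 59.469°.
sin r = sin 59.469°/1.332 = 0.64666; r = 40.290°.
D_min = 2·59.469° − 4·40.290° + 180° = 137.776°.

137.8°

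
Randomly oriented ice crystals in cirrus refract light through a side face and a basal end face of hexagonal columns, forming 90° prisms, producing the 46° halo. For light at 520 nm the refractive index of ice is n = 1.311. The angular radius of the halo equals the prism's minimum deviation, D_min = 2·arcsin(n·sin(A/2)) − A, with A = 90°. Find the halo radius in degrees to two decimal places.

n·sin(A/2) = 1.311 × sin 45° = 1.311 × 0.7071 = 0.9270.
D_min = 2·arcsin(0.9270) − 90° = 2 × 67.974° − 90° = 45.949°.

45.95°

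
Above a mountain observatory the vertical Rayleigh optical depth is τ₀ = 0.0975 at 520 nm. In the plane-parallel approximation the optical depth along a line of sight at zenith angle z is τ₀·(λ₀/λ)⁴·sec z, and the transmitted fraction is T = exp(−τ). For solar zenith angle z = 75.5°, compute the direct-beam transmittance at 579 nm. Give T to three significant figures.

sec 75.5° = 3.9939.
τ = 0.0975 × (520/579)⁴ × 3.9939 = 0.0975 × 0.6506 × 3.9939 = 0.2533.
T = exp(−0.2533) = 0.7762.

0.776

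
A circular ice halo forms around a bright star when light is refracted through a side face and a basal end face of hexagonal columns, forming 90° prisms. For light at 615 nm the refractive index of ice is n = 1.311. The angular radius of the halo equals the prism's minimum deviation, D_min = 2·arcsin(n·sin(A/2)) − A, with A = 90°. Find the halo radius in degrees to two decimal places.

45.95°

n·sin(A/2) = 1.311 × sin 45° = 1.311 × 0.7071 = 0.9270.
D_min = 2·arcsin(0.9270) − 90° = 2 × 67.974° − 90° = 45.949°.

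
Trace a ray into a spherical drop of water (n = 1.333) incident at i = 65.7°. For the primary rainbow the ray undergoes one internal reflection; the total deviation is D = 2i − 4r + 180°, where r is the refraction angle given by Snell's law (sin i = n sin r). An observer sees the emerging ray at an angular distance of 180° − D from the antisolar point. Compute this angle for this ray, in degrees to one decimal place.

sin r = sin 65.7° / 1.333 = 0.9114/1.333 = 0.6837; r = 43.14°.
D = 2·65.7° − 4·43.14° + 180° = 131.40° − 172.54° + 180° = 138.86°.
Angle from antisolar point = 180° − D = 41.14°.

41.1°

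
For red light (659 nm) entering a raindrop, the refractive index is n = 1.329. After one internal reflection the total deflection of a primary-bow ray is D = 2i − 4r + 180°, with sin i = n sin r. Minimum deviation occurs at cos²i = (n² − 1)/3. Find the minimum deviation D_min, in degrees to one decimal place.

cos²i = (1.76624 − 1)/3 = 0.25541; i = arccos(0.50538) = 59.643°.
sin r = sin 59.643°/1.329 = 0.64928; r = 40.487°.
D_min = 2·59.643° − 4·40.487° + 180° = 137.337°.

137.3°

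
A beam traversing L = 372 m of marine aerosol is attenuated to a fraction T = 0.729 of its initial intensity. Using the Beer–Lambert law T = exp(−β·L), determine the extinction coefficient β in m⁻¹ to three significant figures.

Beer–Lambert: T = exp(−βL) ⇒ β = −ln(T)/L = −ln(0.729)/372 = 0.3161/372 = 0.0008497 m⁻¹.

0.000850 m⁻¹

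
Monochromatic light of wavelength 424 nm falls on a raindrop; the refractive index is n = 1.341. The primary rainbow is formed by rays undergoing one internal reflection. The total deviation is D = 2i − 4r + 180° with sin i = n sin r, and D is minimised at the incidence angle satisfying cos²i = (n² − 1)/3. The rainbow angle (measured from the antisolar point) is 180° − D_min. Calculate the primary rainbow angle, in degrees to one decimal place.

40.9°

cos²i = (1.79828 − 1)/3 = 0.26609; i = arccos(0.51584) = 58.946°.
sin r = sin 58.946°/1.341 = 0.63884; r = 39.705°.
D_min = 2·58.946° − 4·39.705° + 180° = 139.071°.
Rainbow angle = 180° − D_min = 40.929°.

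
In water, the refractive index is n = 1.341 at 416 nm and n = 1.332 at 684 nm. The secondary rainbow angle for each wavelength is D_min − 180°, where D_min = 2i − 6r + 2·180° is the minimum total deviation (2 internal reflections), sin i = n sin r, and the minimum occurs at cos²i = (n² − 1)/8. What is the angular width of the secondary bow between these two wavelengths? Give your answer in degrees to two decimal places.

At 416 nm (n = 1.341): cos²i = 0.09979 → i = 71.586°, r = 45.034°, D_min = 232.966°, rainbow angle = 52.966°.
At 684 nm (n = 1.332): cos²i = 0.09678 → i = 71.875°, r = 45.520°, D_min = 230.628°, rainbow angle = 50.628°.
Angular width = |52.966° − 50.628°| = 2.337°.

2.34°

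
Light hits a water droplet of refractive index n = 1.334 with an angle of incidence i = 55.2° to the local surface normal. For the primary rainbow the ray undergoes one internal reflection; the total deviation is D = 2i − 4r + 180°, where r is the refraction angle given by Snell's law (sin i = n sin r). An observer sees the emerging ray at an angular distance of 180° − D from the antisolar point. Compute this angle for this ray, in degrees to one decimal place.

sin r = sin 55.2° / 1.334 = 0.8211/1.334 = 0.6156; r = 37.99°.
D = 2·55.2° − 4·37.99° + 180° = 110.40° − 151.97° + 180° = 138.43°.
Angle from antisolar point = 180° − D = 41.57°.

41.6°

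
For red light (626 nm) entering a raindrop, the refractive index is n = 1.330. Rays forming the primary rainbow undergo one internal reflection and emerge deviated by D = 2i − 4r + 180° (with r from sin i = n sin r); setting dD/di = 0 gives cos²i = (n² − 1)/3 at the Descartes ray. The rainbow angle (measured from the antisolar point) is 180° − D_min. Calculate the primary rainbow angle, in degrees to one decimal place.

42.5°

cos²i = (1.76890 − 1)/3 = 0.25630; i = arccos(0.50626) = 59.585°.
sin r = sin 59.585°/1.330 = 0.64841; r = 40.422°.
D_min = 2·59.585° − 4·40.422° + 180° = 137.484°.
Rainbow angle = 180° − D_min = 42.516°.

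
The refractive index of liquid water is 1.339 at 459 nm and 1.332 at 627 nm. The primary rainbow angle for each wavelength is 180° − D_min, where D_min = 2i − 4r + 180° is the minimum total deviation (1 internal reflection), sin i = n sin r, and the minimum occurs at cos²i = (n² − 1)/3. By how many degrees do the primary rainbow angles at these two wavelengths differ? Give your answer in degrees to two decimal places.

1.01°

At 459 nm (n = 1.339): cos²i = 0.26431 → i = 59.062°, r = 39.834°, D_min = 138.786°, rainbow angle = 41.214°.
At 627 nm (n = 1.332): cos²i = 0.25807 → i = 59.469°, r = 40.290°, D_min = 137.776°, rainbow angle = 42.224°.
Angular width = |41.214° − 42.224°| = 1.010°.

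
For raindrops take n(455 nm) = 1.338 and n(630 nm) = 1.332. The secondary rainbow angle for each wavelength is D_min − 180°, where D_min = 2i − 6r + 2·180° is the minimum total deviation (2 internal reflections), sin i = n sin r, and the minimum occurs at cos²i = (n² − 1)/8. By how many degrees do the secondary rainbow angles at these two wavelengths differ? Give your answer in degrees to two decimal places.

At 455 nm (n = 1.338): cos²i = 0.09878 → i = 71.682°, r = 45.195°, D_min = 232.193°, rainbow angle = 52.193°.
At 630 nm (n = 1.332): cos²i = 0.09678 → i = 71.875°, r = 45.520°, D_min = 230.628°, rainbow angle = 50.628°.
Angular width = |52.193° − 50.628°| = 1.564°.

1.56°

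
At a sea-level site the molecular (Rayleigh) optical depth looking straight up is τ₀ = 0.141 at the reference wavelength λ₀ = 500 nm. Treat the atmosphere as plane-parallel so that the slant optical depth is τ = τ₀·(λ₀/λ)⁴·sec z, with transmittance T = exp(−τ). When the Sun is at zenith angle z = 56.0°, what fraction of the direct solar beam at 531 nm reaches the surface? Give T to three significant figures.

sec 56.0° = 1.7883.
τ = 0.141 × (500/531)⁴ × 1.7883 = 0.141 × 0.7861 × 1.7883 = 0.1982.
T = exp(−0.1982) = 0.8202.

0.820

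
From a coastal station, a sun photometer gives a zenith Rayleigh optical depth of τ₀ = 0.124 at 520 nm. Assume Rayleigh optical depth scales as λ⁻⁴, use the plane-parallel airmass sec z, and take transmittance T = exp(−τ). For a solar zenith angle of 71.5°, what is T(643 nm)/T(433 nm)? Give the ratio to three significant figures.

1.91

Airmass: sec 71.5° = 3.1515.
τ(643 nm) = 0.124 × (520/643)⁴ × 3.1515 = 0.124 × 0.4277 × 3.1515 = 0.1672.
τ(433 nm) = 0.124 × (520/433)⁴ × 3.1515 = 0.124 × 2.0800 × 3.1515 = 0.8128.
T(643)/T(433) = exp(τ_B − τ_A) = exp(0.6457) = 1.9073.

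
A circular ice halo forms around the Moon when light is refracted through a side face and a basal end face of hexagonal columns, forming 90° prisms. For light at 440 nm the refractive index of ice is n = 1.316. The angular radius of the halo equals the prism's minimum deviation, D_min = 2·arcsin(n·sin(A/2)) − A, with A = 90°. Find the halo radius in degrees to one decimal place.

n·sin(A/2) = 1.316 × sin 45° = 1.316 × 0.7071 = 0.9306.
D_min = 2·arcsin(0.9306) − 90° = 2 × 68.521° − 90° = 47.042°.

47.0°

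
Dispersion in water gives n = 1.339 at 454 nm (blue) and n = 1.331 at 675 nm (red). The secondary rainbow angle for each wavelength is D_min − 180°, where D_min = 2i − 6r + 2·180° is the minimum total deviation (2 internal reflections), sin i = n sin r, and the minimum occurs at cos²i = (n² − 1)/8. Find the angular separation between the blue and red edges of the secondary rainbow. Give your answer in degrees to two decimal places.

2.09°

At 454 nm (n = 1.339): cos²i = 0.09912 → i = 71.650°, r = 45.141°, D_min = 232.451°, rainbow angle = 52.451°.
At 675 nm (n = 1.331): cos²i = 0.09645 → i = 71.907°, r = 45.575°, D_min = 230.365°, rainbow angle = 50.365°.
Angular width = |52.451° − 50.365°| = 2.086°.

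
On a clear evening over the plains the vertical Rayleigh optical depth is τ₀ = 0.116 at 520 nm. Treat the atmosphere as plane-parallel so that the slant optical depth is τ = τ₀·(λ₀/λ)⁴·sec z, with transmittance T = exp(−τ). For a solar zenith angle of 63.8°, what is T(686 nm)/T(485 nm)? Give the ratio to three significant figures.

Airmass: sec 63.8° = 2.2650.
τ(686 nm) = 0.116 × (520/686)⁴ × 2.2650 = 0.116 × 0.3302 × 2.2650 = 0.0867.
τ(485 nm) = 0.116 × (520/485)⁴ × 2.2650 = 0.116 × 1.3214 × 2.2650 = 0.3472.
T(686)/T(485) = exp(τ_B − τ_A) = exp(0.2604) = 1.2975.

1.30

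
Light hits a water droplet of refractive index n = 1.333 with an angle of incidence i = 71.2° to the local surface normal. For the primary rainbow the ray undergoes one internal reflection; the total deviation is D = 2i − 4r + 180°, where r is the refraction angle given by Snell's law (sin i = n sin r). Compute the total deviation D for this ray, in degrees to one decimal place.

141.4°

sin r = sin 71.2° / 1.333 = 0.9466/1.333 = 0.7102; r = 45.25°.
D = 2·71.2° − 4·45.25° + 180° = 142.40° − 180.99° + 180° = 141.41°.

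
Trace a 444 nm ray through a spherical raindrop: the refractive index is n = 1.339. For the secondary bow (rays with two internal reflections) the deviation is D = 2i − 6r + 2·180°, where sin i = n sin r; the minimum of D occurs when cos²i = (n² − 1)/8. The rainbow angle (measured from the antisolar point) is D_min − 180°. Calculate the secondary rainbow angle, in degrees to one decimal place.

cos²i = (1.79292 − 1)/8 = 0.09912; i = arccos(0.31483) = 71.650°.
sin r = sin 71.650°/1.339 = 0.70885; r = 45.141°.
D_min = 2·71.650° − 6·45.141° + 360° = 232.451°.
Rainbow angle = D_min − 180° = 52.451°.

52.5°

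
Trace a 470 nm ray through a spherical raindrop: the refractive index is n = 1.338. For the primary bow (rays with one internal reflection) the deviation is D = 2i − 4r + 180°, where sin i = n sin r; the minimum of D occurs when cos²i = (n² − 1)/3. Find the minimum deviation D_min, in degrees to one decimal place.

138.6°

cos²i = (1.79024 − 1)/3 = 0.26341; i = arccos(0.51324) = 59.120°.
sin r = sin 59.120°/1.338 = 0.64144; r = 39.899°.
D_min = 2·59.120° − 4·39.899° + 180° = 138.643°.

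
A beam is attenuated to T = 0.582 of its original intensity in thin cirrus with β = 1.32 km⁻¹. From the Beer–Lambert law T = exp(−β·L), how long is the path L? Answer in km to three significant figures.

Beer–Lambert: T = exp(−βL) ⇒ L = −ln(T)/β = −ln(0.582)/1.32 = 0.5413/1.32 = 0.4101 km.

0.410 km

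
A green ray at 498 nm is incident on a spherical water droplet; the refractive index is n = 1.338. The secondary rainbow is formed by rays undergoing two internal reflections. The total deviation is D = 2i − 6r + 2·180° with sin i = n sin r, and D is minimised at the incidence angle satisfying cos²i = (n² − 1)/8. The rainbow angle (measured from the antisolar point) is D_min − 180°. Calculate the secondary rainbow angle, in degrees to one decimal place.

52.2°

cos²i = (1.79024 − 1)/8 = 0.09878; i = arccos(0.31429) = 71.682°.
sin r = sin 71.682°/1.338 = 0.70951; r = 45.195°.
D_min = 2·71.682° − 6·45.195° + 360° = 232.193°.
Rainbow angle = D_min − 180° = 52.193°.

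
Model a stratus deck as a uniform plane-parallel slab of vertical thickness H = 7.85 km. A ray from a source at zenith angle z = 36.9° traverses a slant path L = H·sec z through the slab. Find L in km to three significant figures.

9.82 km

sec z = 1/cos 36.9° = 1.2505.
L = 7.85 × 1.2505 = 9.816 km.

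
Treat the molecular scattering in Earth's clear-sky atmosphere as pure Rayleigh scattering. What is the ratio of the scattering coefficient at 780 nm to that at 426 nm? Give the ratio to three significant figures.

Rayleigh scattering ∝ λ⁻⁴, so the ratio of coefficients is the inverse fourth power of the wavelength ratio.
σ(780)/σ(426) = (426/780)⁴ = (0.5462)⁴ = 0.08897.

0.0890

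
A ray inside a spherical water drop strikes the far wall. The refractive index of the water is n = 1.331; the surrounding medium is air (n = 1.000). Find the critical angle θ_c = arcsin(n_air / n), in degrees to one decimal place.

48.7°

sin θ_c = n_air / n = 1.000 / 1.331 = 0.7513.
θ_c = arcsin(0.7513) = 48.70°.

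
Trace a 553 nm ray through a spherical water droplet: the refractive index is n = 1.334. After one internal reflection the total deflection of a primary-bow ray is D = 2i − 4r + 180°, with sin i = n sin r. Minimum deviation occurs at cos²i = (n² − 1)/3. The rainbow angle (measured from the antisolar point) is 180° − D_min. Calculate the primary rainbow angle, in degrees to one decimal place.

41.9°

cos²i = (1.77956 − 1)/3 = 0.25985; i = arccos(0.50976) = 59.352°.
sin r = sin 59.352°/1.334 = 0.64492; r = 40.159°.
D_min = 2·59.352° − 4·40.159° + 180° = 138.067°.
Rainbow angle = 180° − D_min = 41.933°.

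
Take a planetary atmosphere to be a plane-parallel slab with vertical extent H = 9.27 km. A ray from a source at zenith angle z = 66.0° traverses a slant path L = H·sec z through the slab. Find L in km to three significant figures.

sec z = 1/cos 66.0° = 2.4586.
L = 9.27 × 2.4586 = 22.791 km.

22.8 km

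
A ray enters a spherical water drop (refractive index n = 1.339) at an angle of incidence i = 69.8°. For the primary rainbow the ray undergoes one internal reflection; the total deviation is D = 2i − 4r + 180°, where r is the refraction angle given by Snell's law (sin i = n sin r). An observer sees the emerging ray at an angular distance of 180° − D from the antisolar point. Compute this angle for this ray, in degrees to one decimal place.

sin r = sin 69.8° / 1.339 = 0.9385/1.339 = 0.7009; r = 44.50°.
D = 2·69.8° − 4·44.50° + 180° = 139.60° − 177.99° + 180° = 141.61°.
Angle from antisolar point = 180° − D = 38.39°.

38.4°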